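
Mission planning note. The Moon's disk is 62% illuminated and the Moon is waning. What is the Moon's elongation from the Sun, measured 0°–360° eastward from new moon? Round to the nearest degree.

256°

From f = (1 − cos θ)/2: cos θ = 1 − 2×0.62 = -0.240; arccos → 103.9°.
Since the Moon is past full (waning), take the reflex angle: θ = 360° − 103.9° = 256.1°.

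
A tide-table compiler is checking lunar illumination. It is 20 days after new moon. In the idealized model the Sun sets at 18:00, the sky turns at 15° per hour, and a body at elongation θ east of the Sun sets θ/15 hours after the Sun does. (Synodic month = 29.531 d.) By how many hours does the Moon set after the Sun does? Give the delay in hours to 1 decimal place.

Phase angle: θ = 360°·(20 d)/(29.531 d) = 243.8°.
The Moon trails the Sun by θ/15 = 243.8/15 ≈ 16.25 hours.
So the Moon sets 16.25 h after the Sun.

16.3 h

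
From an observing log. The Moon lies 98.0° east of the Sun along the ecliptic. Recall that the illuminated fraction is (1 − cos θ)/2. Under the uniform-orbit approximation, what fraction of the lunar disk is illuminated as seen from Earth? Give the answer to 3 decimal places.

0.570

f = (1 − cos 98.0°)/2 = (1 − (-0.139))/2 ≈ 0.570.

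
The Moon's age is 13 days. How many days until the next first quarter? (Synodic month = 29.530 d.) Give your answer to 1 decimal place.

23.9 days

First quarter is 0.25 of the way through the cycle: age 0.25 × 29.530 = 7.383 d.
This lunation's first quarter (7.383 d) has passed, so add one period: 36.913 − 13 = 23.913 days.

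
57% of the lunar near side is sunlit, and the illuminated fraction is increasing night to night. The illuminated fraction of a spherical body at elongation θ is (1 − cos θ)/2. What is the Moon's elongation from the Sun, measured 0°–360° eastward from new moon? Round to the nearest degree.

98°

Invert f = (1 − cos θ)/2 to get cos θ = 1 − 2(0.57) = -0.140, hence θ₀ = arccos -0.140 = 98.0°.
Waxing ⇒ before full, so θ = 98.0°.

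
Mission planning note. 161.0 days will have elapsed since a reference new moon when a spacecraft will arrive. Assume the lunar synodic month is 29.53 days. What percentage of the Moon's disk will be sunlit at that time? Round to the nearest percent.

98%

Reduce mod P: 161.0 − 5×29.53 = 13.35 d into the current lunation.
The Moon has covered 13.35/29.53 of its cycle, so θ ≈ 360° × 13.35/29.53 = 162.7°.
Illuminated fraction = (1 − cos 162.7°)/2 = (1 − (-0.955))/2 ≈ 0.978, so 98%.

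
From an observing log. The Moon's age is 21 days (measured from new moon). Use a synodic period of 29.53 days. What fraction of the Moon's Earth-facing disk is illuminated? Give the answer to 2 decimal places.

0.62

Elongation θ = 360° × 21/29.53 ≈ 256.0°.
With cos θ = (-0.242), the lit fraction is (1 − (-0.242))/2 ≈ 0.621.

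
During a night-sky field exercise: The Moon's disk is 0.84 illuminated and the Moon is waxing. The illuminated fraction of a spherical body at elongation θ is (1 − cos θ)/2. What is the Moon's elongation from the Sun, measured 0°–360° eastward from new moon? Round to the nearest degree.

Invert f = (1 − cos θ)/2 to get cos θ = 1 − 2(0.84) = -0.680, hence θ₀ = arccos -0.680 = 132.8°.
Before full moon the principal value applies: θ = 132.8°.

133°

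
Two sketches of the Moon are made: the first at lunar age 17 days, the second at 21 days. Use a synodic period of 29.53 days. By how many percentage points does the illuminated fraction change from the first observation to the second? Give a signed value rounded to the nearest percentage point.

First observation: θ = 360°·17/29.53 = 207.2°, so f = 0.945.
Second observation: θ = 256.0°, f = 0.621.
Δf = 0.621 − 0.945 = -0.324, i.e. -32 pp.

-32 pp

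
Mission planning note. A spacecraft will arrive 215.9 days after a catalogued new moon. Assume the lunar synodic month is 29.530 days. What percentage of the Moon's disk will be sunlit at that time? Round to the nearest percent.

Reduce mod P: 215.9 − 7×29.530 = 9.19 d into the current lunation.
Phase angle: θ = 360°·(9.19 d)/(29.530 d) = 112.0°.
Illuminated fraction = (1 − cos 112.0°)/2 = (1 − (-0.375))/2 ≈ 0.688, so 69%.

69%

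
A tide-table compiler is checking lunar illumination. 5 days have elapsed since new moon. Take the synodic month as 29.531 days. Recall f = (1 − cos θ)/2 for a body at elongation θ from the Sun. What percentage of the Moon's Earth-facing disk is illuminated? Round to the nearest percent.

26%

Phase angle: θ = 360°·(5 d)/(29.531 d) = 61.0°.
cos 61.0° = 0.486, so f = (1 − 0.486)/2 = 0.257, so 26%.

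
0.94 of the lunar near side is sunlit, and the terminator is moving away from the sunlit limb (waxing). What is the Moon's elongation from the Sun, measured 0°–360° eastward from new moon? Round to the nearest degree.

From f = (1 − cos θ)/2: cos θ = 1 − 2×0.94 = -0.880; arccos → 151.6°.
Waxing ⇒ before full, so θ = 151.6°.

152°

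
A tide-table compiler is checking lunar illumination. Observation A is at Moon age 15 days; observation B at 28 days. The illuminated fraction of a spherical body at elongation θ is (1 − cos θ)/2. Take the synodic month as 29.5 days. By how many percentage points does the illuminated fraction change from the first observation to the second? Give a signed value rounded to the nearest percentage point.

-97 pp

θ₁ = 360° × 15/29.5 = 183.1°, f₁ = (1 − cos θ₁)/2 = 0.999.
θ₂ = 360° × 28/29.5 = 341.7°, f₂ = (1 − cos θ₂)/2 = 0.025.
Change = f₂ − f₁ = -0.974 → -97 percentage points.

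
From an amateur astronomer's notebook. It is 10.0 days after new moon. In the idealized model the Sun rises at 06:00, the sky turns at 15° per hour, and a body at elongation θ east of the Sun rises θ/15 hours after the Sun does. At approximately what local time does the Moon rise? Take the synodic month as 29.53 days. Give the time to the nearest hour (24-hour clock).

Phase angle: θ = 360°·(10.0 d)/(29.53 d) = 121.9°.
Delay after the Sun = 121.9° / (15°/h) ≈ 8.13 h.
06:00 + 8.13 h ≈ 14:08 → 14:00 to the nearest hour.

14:00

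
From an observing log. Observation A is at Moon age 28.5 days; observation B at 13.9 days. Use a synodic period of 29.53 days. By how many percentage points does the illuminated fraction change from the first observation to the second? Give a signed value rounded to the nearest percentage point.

First observation: θ = 360°·28.5/29.53 = 347.4°, so f = 0.012.
Second observation: θ = 169.5°, f = 0.992.
Δf = 0.992 − 0.012 = +0.980, i.e. +98 pp.

+98 percentage points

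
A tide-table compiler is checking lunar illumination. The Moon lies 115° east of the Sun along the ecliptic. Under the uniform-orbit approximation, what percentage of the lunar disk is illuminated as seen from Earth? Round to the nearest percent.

71%

f = (1 − cos 115°)/2 = (1 − (-0.423))/2 ≈ 0.711, i.e. 71%.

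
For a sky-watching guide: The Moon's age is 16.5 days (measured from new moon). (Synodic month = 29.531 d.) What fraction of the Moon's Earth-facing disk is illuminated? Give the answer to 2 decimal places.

Phase angle: θ = 360°·(16.5 d)/(29.531 d) = 201.1°.
Illuminated fraction = (1 − cos 201.1°)/2 = (1 − (-0.933))/2 ≈ 0.966.

0.97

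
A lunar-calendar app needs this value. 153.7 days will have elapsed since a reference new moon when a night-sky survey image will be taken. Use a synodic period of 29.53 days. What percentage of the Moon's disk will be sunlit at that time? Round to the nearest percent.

36%

Reduce mod P: 153.7 − 5×29.53 = 6.05 d into the current lunation.
Elongation θ = 360° × 6.05/29.53 ≈ 73.8°.
cos 73.8° = 0.280, so f = (1 − 0.280)/2 = 0.360, so 36%.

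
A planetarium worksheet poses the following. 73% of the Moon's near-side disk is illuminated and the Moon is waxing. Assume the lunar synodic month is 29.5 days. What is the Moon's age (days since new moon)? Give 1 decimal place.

cos θ = 1 − 2f = -0.460, giving a principal value of 117.4°.
The Moon is waxing (0°–180°), so θ = 117.4° directly.
At 360°/29.5 d per day, 117.4° corresponds to 9.62 days.

9.6 days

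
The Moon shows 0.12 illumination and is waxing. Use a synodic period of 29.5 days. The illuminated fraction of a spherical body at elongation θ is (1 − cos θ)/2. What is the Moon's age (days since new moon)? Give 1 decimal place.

3.3 days

From f = (1 − cos θ)/2: cos θ = 1 − 2×0.12 = 0.760; arccos → 40.5°.
Waxing ⇒ before full, so θ = 40.5°.
Age = 29.5 × 40.5°/360° ≈ 3.32 days.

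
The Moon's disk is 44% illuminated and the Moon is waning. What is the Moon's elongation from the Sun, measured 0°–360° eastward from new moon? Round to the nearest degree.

From f = (1 − cos θ)/2: cos θ = 1 − 2×0.44 = 0.120; arccos → 83.1°.
Since the Moon is past full (waning), take the reflex angle: θ = 360° − 83.1° = 276.9°.

277°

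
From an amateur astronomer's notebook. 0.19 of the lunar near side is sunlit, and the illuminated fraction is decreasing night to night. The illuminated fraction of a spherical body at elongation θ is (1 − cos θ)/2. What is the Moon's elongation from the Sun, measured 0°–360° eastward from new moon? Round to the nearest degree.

From f = (1 − cos θ)/2: cos θ = 1 − 2×0.19 = 0.620; arccos → 51.7°.
Waning ⇒ past full, so θ = 360° − 51.7° = 308.3°.

308°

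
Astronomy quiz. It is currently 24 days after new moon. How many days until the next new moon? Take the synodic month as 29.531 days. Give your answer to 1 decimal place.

5.5 days

One full lunation from the last new moon is 29.531 d; remaining = 29.531 − 24 = 5.531 d.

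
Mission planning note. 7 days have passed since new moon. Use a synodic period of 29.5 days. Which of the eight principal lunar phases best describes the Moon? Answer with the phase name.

At 7/29.5 of the cycle, θ ≈ 85° — the first quarter range.

first quarter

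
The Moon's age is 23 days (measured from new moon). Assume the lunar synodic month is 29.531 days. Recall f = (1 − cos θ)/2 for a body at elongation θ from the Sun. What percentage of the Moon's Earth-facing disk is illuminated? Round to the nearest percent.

Phase angle: θ = 360°·(23 d)/(29.531 d) = 280.4°.
With cos θ = 0.180, the lit fraction is (1 − 0.180)/2 ≈ 0.410, so 41%.

41%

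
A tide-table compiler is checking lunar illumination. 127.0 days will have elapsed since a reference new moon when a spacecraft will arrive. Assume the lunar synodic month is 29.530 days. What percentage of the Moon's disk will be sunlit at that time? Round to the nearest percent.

66%

127.0 d spans 4 complete synodic months (4 × 29.530 = 118.12 d) plus 8.88 d.
Phase angle: θ = 360°·(8.88 d)/(29.530 d) = 108.3°.
cos 108.3° = (-0.313), so f = (1 − (-0.313))/2 = 0.657, so 66%.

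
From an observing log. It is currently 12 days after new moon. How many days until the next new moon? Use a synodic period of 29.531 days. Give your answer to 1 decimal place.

The next new moon completes the synodic month: 29.531 − 12 = 17.531 days.

17.5 days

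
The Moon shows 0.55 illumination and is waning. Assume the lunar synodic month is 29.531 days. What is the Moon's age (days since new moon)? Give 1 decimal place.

21.7 days

cos θ = 1 − 2f = -0.100, giving a principal value of 95.7°.
Waning ⇒ past full, so θ = 360° − 95.7° = 264.3°.
Age = 29.531 × 264.3°/360° ≈ 21.68 days.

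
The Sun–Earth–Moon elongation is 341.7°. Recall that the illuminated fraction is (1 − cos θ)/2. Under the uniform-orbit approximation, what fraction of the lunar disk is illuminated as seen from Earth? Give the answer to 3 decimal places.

Half-versine of 341.7°: (1 − 0.949)/2 = 0.025.

0.025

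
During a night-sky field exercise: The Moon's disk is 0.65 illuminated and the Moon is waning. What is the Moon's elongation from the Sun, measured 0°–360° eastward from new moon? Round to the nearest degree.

From f = (1 − cos θ)/2: cos θ = 1 − 2×0.65 = -0.300; arccos → 107.5°.
A waning Moon lies in 180°–360°, so θ = 360° − 107.5° = 252.5°.

253°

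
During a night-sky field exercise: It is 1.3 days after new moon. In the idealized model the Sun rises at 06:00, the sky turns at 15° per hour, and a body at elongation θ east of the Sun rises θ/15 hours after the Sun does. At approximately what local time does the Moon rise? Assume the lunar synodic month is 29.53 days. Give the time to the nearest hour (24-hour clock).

Elongation θ = 360° × 1.3/29.53 ≈ 15.8°.
At 15° of sky rotation per hour, 15.8° corresponds to a 1.06 h lag.
06:00 + 1.06 h ≈ 07:03 → 07:00 to the nearest hour.

07:00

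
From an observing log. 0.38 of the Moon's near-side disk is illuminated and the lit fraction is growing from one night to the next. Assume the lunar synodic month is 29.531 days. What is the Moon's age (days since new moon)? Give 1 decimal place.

6.2 days

From f = (1 − cos θ)/2: cos θ = 1 − 2×0.38 = 0.240; arccos → 76.1°.
The Moon is waxing (0°–180°), so θ = 76.1° directly.
Age = 29.531 × 76.1°/360° ≈ 6.24 days.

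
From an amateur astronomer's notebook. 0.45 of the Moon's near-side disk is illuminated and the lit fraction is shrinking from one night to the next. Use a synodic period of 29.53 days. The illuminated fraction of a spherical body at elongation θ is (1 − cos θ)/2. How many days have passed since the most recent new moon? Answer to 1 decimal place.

22.6 days

From f = (1 − cos θ)/2: cos θ = 1 − 2×0.45 = 0.100; arccos → 84.3°.
Since the Moon is past full (waning), take the reflex angle: θ = 360° − 84.3° = 275.7°.
At 360°/29.53 d per day, 275.7° corresponds to 22.62 days.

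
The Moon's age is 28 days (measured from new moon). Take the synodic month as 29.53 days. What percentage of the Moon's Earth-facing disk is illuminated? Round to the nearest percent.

Elongation θ = 360° × 28/29.53 ≈ 341.3°.
cos 341.3° = 0.947, so f = (1 − 0.947)/2 = 0.026, so 3%.

3%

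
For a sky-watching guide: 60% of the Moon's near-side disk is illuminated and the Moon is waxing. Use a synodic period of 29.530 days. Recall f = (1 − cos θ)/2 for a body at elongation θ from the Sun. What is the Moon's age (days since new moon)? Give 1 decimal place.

Invert f = (1 − cos θ)/2 to get cos θ = 1 − 2(0.60) = -0.200, hence θ₀ = arccos -0.200 = 101.5°.
The Moon is waxing (0°–180°), so θ = 101.5° directly.
At 360°/29.530 d per day, 101.5° corresponds to 8.33 days.

8.3 days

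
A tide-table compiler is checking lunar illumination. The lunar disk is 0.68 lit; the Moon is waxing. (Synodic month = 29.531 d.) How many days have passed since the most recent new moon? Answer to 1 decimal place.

9.1 days

cos θ = 1 − 2f = -0.360, giving a principal value of 111.1°.
Before full moon the principal value applies: θ = 111.1°.
Age = 29.531 × 111.1°/360° ≈ 9.11 days.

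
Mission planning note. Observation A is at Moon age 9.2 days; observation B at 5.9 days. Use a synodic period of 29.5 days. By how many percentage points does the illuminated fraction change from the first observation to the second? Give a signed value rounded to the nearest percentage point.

θ₁ = 360° × 9.2/29.5 = 112.3°, f₁ = (1 − cos θ₁)/2 = 0.689.
θ₂ = 360° × 5.9/29.5 = 72.0°, f₂ = (1 − cos θ₂)/2 = 0.345.
Change = f₂ − f₁ = -0.344 → -34 percentage points.

-34 percentage points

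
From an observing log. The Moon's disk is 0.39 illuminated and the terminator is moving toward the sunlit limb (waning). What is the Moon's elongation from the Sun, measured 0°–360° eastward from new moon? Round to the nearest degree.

283°

cos θ = 1 − 2f = 0.220, giving a principal value of 77.3°.
A waning Moon lies in 180°–360°, so θ = 360° − 77.3° = 282.7°.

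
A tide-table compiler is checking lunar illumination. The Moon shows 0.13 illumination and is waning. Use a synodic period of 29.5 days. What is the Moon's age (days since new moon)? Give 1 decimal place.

26.0 days

cos θ = 1 − 2f = 0.740, giving a principal value of 42.3°.
Waning ⇒ past full, so θ = 360° − 42.3° = 317.7°.
Age = 29.5 × 317.7°/360° ≈ 26.04 days.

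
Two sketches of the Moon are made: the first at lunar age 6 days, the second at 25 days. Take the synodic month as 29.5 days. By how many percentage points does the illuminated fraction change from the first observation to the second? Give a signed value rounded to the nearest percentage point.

First observation: θ = 360°·6/29.5 = 73.2°, so f = 0.356.
Second observation: θ = 305.1°, f = 0.213.
Δf = 0.213 − 0.356 = -0.143, i.e. -14 pp.

-14 pp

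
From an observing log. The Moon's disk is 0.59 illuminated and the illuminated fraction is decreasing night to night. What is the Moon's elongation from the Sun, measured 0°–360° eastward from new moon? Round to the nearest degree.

Invert f = (1 − cos θ)/2 to get cos θ = 1 − 2(0.59) = -0.180, hence θ₀ = arccos -0.180 = 100.4°.
A waning Moon lies in 180°–360°, so θ = 360° − 100.4° = 259.6°.

260°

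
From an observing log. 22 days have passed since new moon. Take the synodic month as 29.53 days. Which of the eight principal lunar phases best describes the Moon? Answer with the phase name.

last quarter

At 22/29.53 of the cycle, θ ≈ 268° — the last quarter range.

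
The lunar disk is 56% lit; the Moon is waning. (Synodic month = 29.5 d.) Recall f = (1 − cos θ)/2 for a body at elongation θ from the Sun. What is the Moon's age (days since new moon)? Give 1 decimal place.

From f = (1 − cos θ)/2: cos θ = 1 − 2×0.56 = -0.120; arccos → 96.9°.
Waning ⇒ past full, so θ = 360° − 96.9° = 263.1°.
Age = 29.5 × 263.1°/360° ≈ 21.56 days.

21.6 days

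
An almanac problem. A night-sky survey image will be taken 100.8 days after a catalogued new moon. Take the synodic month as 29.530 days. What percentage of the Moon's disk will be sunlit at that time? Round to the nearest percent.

93%

Reduce mod P: 100.8 − 3×29.530 = 12.21 d into the current lunation.
Elongation θ = 360° × 12.21/29.530 ≈ 148.9°.
Illuminated fraction = (1 − cos 148.9°)/2 = (1 − (-0.856))/2 ≈ 0.928, so 93%.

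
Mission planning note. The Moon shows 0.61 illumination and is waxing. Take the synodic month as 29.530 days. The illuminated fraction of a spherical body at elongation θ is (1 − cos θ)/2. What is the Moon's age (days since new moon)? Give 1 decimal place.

Invert f = (1 − cos θ)/2 to get cos θ = 1 − 2(0.61) = -0.220, hence θ₀ = arccos -0.220 = 102.7°.
The Moon is waxing (0°–180°), so θ = 102.7° directly.
At 360°/29.530 d per day, 102.7° corresponds to 8.42 days.

8.4 days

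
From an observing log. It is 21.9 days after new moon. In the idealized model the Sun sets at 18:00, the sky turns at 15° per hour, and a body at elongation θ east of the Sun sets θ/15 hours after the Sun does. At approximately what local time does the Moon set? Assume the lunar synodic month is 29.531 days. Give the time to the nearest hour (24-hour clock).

Phase angle: θ = 360°·(21.9 d)/(29.531 d) = 267.0°.
Delay after the Sun = 267.0° / (15°/h) ≈ 17.80 h.
18:00 + 17.80 h ≈ 11:48 → 12:00 to the nearest hour.

12:00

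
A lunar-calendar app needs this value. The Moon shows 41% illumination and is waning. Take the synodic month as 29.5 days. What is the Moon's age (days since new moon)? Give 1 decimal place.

23.0 days

cos θ = 1 − 2f = 0.180, giving a principal value of 79.6°.
Waning ⇒ past full, so θ = 360° − 79.6° = 280.4°.
That fraction of the synodic month is 280.4/360 × 29.5 d ≈ 22.97 d.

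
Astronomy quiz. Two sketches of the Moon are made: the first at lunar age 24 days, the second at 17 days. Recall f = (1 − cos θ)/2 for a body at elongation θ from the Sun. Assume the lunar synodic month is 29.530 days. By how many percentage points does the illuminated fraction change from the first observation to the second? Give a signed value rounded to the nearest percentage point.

θ₁ = 360° × 24/29.530 = 292.6°, f₁ = (1 − cos θ₁)/2 = 0.308.
θ₂ = 360° × 17/29.530 = 207.2°, f₂ = (1 − cos θ₂)/2 = 0.945.
Change = f₂ − f₁ = +0.637 → +64 percentage points.

+64 percentage points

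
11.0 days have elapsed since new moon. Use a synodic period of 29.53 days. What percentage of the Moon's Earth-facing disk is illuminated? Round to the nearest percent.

85%

Elongation θ = 360° × 11.0/29.53 ≈ 134.1°.
With cos θ = (-0.696), the lit fraction is (1 − (-0.696))/2 ≈ 0.848, so 85%.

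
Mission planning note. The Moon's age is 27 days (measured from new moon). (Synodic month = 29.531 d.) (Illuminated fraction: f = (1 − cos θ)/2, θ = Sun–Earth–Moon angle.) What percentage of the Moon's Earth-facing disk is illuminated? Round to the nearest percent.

7%

Phase angle: θ = 360°·(27 d)/(29.531 d) = 329.1°.
cos 329.1° = 0.858, so f = (1 − 0.858)/2 = 0.071, so 7%.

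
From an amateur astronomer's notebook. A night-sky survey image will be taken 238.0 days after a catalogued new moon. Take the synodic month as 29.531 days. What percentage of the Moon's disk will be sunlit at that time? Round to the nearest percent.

3%

238.0/29.531 = 8.059 lunations, so 8 complete cycles and 1.75 d into the next.
Phase angle: θ = 360°·(1.75 d)/(29.531 d) = 21.4°.
cos 21.4° = 0.931, so f = (1 − 0.931)/2 = 0.034, so 3%.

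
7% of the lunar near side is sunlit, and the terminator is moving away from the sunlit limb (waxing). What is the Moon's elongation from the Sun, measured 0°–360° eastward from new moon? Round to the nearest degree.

Invert f = (1 − cos θ)/2 to get cos θ = 1 − 2(0.07) = 0.860, hence θ₀ = arccos 0.860 = 30.7°.
Before full moon the principal value applies: θ = 30.7°.

31°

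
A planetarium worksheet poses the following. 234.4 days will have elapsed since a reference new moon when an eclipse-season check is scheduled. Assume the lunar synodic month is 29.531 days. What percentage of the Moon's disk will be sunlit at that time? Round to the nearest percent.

Reduce mod P: 234.4 − 7×29.531 = 27.68 d into the current lunation.
Elongation θ = 360° × 27.68/29.531 ≈ 337.5°.
cos 337.5° = 0.924, so f = (1 − 0.924)/2 = 0.038, so 4%.

4%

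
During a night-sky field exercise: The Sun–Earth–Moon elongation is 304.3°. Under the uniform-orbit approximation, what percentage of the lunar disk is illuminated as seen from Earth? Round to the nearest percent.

22%

Half-versine of 304.3°: (1 − 0.564)/2 = 0.218, i.e. 22%.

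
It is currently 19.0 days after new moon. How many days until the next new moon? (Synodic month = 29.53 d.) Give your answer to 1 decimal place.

10.5 days

One full lunation from the last new moon is 29.53 d; remaining = 29.53 − 19.0 = 10.530 d.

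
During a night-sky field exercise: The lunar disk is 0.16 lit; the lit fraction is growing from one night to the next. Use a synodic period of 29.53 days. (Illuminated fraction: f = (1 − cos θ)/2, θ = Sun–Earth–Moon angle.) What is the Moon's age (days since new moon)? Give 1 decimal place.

3.9 days

From f = (1 − cos θ)/2: cos θ = 1 − 2×0.16 = 0.680; arccos → 47.2°.
The Moon is waxing (0°–180°), so θ = 47.2° directly.
At 360°/29.53 d per day, 47.2° corresponds to 3.87 days.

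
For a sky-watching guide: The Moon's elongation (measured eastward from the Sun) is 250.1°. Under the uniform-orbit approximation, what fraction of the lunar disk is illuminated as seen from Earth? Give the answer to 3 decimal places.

0.670

Half-versine of 250.1°: (1 − (-0.340))/2 = 0.670.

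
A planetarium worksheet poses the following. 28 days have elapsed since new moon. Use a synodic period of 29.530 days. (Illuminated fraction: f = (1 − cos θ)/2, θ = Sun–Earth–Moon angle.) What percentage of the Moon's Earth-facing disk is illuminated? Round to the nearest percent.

3%

Elongation θ = 360° × 28/29.530 ≈ 341.3°.
cos 341.3° = 0.947, so f = (1 − 0.947)/2 = 0.026, so 3%.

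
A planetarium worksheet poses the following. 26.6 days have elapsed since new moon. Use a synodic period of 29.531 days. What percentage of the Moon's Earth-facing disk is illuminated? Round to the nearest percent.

9%

Elongation θ = 360° × 26.6/29.531 ≈ 324.3°.
Illuminated fraction = (1 − cos 324.3°)/2 = (1 − 0.812)/2 ≈ 0.094, so 9%.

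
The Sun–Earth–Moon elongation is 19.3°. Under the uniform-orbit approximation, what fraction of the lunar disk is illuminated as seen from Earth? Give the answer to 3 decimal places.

0.028

f = (1 − cos 19.3°)/2 = (1 − 0.944)/2 ≈ 0.028.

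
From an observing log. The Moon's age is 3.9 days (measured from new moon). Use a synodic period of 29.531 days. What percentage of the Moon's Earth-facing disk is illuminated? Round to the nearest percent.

Elongation θ = 360° × 3.9/29.531 ≈ 47.5°.
With cos θ = 0.675, the lit fraction is (1 − 0.675)/2 ≈ 0.162, so 16%.

16%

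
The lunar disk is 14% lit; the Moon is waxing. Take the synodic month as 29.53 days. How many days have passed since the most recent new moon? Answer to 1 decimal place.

Invert f = (1 − cos θ)/2 to get cos θ = 1 − 2(0.14) = 0.720, hence θ₀ = arccos 0.720 = 43.9°.
Before full moon the principal value applies: θ = 43.9°.
Age = 29.53 × 43.9°/360° ≈ 3.60 days.

3.6 days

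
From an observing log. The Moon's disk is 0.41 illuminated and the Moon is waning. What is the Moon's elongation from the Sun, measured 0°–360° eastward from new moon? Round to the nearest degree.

280°

Invert f = (1 − cos θ)/2 to get cos θ = 1 − 2(0.41) = 0.180, hence θ₀ = arccos 0.180 = 79.6°.
Waning ⇒ past full, so θ = 360° − 79.6° = 280.4°.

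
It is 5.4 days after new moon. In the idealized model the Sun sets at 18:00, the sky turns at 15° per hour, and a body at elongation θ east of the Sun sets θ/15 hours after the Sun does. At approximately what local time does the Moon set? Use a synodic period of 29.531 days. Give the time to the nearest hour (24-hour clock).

22:00

The Moon has covered 5.4/29.531 of its cycle, so θ ≈ 360° × 5.4/29.531 = 65.8°.
Delay after the Sun = 65.8° / (15°/h) ≈ 4.39 h.
18:00 + 4.39 h ≈ 22:23 → 22:00 to the nearest hour.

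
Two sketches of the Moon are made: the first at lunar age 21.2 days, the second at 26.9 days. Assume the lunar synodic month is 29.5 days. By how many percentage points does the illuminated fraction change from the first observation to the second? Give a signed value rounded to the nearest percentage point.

First observation: θ = 360°·21.2/29.5 = 258.7°, so f = 0.598.
Second observation: θ = 328.3°, f = 0.075.
Δf = 0.075 − 0.598 = -0.523, i.e. -52 pp.

-52 pp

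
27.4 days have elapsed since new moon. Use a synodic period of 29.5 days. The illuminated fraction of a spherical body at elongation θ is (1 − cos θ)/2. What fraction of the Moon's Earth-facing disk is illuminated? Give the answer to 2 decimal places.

Phase angle: θ = 360°·(27.4 d)/(29.5 d) = 334.4°.
With cos θ = 0.902, the lit fraction is (1 − 0.902)/2 ≈ 0.049.

0.05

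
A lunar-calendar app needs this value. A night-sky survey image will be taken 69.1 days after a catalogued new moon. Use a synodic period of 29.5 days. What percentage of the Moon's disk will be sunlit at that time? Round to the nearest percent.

69.1 d spans 2 complete synodic months (2 × 29.5 = 59.00 d) plus 10.10 d.
Elongation θ = 360° × 10.10/29.5 ≈ 123.3°.
cos 123.3° = (-0.548), so f = (1 − (-0.548))/2 = 0.774, so 77%.

77%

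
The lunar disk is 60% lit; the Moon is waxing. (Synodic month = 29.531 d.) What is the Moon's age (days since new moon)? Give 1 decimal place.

cos θ = 1 − 2f = -0.200, giving a principal value of 101.5°.
The Moon is waxing (0°–180°), so θ = 101.5° directly.
That fraction of the synodic month is 101.5/360 × 29.531 d ≈ 8.33 d.

8.3 days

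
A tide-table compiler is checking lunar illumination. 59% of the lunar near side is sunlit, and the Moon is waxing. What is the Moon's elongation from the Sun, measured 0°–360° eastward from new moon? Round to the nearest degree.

100°

cos θ = 1 − 2f = -0.180, giving a principal value of 100.4°.
The Moon is waxing (0°–180°), so θ = 100.4° directly.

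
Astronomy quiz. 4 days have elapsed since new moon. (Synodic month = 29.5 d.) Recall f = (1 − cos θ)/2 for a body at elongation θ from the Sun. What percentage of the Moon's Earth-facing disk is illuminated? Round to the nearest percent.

The Moon has covered 4/29.5 of its cycle, so θ ≈ 360° × 4/29.5 = 48.8°.
cos 48.8° = 0.659, so f = (1 − 0.659)/2 = 0.171, so 17%.

17%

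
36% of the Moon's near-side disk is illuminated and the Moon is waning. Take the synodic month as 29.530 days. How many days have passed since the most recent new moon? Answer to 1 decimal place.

Invert f = (1 − cos θ)/2 to get cos θ = 1 − 2(0.36) = 0.280, hence θ₀ = arccos 0.280 = 73.7°.
Since the Moon is past full (waning), take the reflex angle: θ = 360° − 73.7° = 286.3°.
That fraction of the synodic month is 286.3/360 × 29.530 d ≈ 23.48 d.

23.5 days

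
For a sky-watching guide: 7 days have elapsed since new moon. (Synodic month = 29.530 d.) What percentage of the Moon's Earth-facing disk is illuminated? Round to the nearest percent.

Phase angle: θ = 360°·(7 d)/(29.530 d) = 85.3°.
cos 85.3° = 0.081, so f = (1 − 0.081)/2 = 0.459, so 46%.

46%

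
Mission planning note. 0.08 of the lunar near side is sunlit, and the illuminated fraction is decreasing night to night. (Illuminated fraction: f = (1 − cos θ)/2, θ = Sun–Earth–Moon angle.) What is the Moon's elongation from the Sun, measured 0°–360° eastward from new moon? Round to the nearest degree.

327°

From f = (1 − cos θ)/2: cos θ = 1 − 2×0.08 = 0.840; arccos → 32.9°.
Waning ⇒ past full, so θ = 360° − 32.9° = 327.1°.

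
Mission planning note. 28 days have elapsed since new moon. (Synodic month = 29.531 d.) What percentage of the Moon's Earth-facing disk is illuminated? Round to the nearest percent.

3%

Elongation θ = 360° × 28/29.531 ≈ 341.3°.
Illuminated fraction = (1 − cos 341.3°)/2 = (1 − 0.947)/2 ≈ 0.026, so 3%.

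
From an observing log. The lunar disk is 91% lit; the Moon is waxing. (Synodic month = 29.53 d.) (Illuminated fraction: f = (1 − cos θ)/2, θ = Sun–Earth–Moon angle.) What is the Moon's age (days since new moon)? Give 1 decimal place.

11.9 days

cos θ = 1 − 2f = -0.820, giving a principal value of 145.1°.
The Moon is waxing (0°–180°), so θ = 145.1° directly.
At 360°/29.53 d per day, 145.1° corresponds to 11.90 days.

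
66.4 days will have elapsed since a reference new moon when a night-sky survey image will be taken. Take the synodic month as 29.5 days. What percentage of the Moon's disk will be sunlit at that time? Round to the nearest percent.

50%

Reduce mod P: 66.4 − 2×29.5 = 7.40 d into the current lunation.
Phase angle: θ = 360°·(7.40 d)/(29.5 d) = 90.3°.
cos 90.3° = (-0.005), so f = (1 − (-0.005))/2 = 0.503, so 50%.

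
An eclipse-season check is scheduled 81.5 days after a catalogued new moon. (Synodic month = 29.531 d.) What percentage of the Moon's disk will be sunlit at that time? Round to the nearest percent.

47%

81.5 d spans 2 complete synodic months (2 × 29.531 = 59.06 d) plus 22.44 d.
The Moon has covered 22.44/29.531 of its cycle, so θ ≈ 360° × 22.44/29.531 = 273.5°.
Illuminated fraction = (1 − cos 273.5°)/2 = (1 − 0.062)/2 ≈ 0.469, so 47%.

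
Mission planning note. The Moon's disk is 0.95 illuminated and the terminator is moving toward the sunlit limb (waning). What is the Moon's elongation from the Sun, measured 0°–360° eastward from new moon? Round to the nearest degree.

cos θ = 1 − 2f = -0.900, giving a principal value of 154.2°.
A waning Moon lies in 180°–360°, so θ = 360° − 154.2° = 205.8°.

206°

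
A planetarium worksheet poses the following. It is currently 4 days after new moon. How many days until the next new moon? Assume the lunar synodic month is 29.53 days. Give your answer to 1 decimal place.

The next new moon completes the synodic month: 29.53 − 4 = 25.530 days.

25.5 days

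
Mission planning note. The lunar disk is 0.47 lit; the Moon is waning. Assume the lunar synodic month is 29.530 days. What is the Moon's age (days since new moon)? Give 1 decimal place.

From f = (1 − cos θ)/2: cos θ = 1 − 2×0.47 = 0.060; arccos → 86.6°.
Since the Moon is past full (waning), take the reflex angle: θ = 360° − 86.6° = 273.4°.
That fraction of the synodic month is 273.4/360 × 29.530 d ≈ 22.43 d.

22.4 days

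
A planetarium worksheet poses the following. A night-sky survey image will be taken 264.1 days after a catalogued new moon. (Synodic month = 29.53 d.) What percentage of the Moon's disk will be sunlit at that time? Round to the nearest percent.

3%

Reduce mod P: 264.1 − 8×29.53 = 27.86 d into the current lunation.
Phase angle: θ = 360°·(27.86 d)/(29.53 d) = 339.6°.
With cos θ = 0.938, the lit fraction is (1 − 0.938)/2 ≈ 0.031, so 3%.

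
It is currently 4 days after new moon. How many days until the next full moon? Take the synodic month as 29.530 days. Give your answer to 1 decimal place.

Full moon occurs at elongation 180°, i.e. at age 29.530 × 180/360 = 14.765 d.
That is 14.765 − 4 = 10.765 days ahead.

10.8 days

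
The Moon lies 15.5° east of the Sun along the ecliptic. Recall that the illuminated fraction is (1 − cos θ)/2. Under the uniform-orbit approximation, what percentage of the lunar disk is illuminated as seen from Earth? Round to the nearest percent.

2%

f = (1 − cos 15.5°)/2 = (1 − 0.964)/2 ≈ 0.018, i.e. 2%.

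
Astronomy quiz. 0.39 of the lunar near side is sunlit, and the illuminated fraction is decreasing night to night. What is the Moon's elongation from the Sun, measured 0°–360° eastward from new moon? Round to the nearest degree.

283°

cos θ = 1 − 2f = 0.220, giving a principal value of 77.3°.
Waning ⇒ past full, so θ = 360° − 77.3° = 282.7°.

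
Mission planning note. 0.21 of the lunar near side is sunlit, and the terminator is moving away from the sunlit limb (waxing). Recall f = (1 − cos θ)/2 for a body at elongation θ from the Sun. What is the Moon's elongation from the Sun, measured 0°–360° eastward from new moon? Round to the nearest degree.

From f = (1 − cos θ)/2: cos θ = 1 − 2×0.21 = 0.580; arccos → 54.5°.
The Moon is waxing (0°–180°), so θ = 54.5° directly.

55°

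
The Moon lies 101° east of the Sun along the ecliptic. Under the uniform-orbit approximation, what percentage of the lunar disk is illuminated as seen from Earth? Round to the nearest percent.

f = (1 − cos 101°)/2 = (1 − (-0.191))/2 ≈ 0.595, i.e. 60%.

60%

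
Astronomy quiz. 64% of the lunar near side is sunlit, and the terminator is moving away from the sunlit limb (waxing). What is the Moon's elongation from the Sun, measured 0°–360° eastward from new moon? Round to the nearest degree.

106°

Invert f = (1 − cos θ)/2 to get cos θ = 1 − 2(0.64) = -0.280, hence θ₀ = arccos -0.280 = 106.3°.
Before full moon the principal value applies: θ = 106.3°.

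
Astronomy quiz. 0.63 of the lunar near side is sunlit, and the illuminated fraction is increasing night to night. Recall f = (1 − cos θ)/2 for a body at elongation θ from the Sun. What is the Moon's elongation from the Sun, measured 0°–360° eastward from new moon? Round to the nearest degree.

105°

Invert f = (1 − cos θ)/2 to get cos θ = 1 − 2(0.63) = -0.260, hence θ₀ = arccos -0.260 = 105.1°.
Waxing ⇒ before full, so θ = 105.1°.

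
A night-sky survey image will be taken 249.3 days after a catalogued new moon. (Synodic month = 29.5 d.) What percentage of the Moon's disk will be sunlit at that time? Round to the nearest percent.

Reduce mod P: 249.3 − 8×29.5 = 13.30 d into the current lunation.
The Moon has covered 13.30/29.5 of its cycle, so θ ≈ 360° × 13.30/29.5 = 162.3°.
Illuminated fraction = (1 − cos 162.3°)/2 = (1 − (-0.953))/2 ≈ 0.976, so 98%.

98%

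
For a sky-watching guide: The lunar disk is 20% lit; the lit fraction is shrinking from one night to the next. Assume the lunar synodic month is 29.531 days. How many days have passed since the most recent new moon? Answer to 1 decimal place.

cos θ = 1 − 2f = 0.600, giving a principal value of 53.1°.
A waning Moon lies in 180°–360°, so θ = 360° − 53.1° = 306.9°.
Age = 29.531 × 306.9°/360° ≈ 25.17 days.

25.2 days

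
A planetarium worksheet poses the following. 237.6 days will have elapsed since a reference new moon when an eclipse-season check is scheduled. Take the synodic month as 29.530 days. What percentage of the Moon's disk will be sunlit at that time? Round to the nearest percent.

237.6 d spans 8 complete synodic months (8 × 29.530 = 236.24 d) plus 1.36 d.
The Moon has covered 1.36/29.530 of its cycle, so θ ≈ 360° × 1.36/29.530 = 16.6°.
Illuminated fraction = (1 − cos 16.6°)/2 = (1 − 0.958)/2 ≈ 0.021, so 2%.

2%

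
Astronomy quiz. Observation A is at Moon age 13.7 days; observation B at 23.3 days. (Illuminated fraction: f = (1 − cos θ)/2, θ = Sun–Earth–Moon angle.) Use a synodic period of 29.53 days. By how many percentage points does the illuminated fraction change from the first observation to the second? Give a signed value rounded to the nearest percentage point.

First observation: θ = 360°·13.7/29.53 = 167.0°, so f = 0.987.
Second observation: θ = 284.1°, f = 0.379.
Δf = 0.379 − 0.987 = -0.609, i.e. -61 pp.

-61 pp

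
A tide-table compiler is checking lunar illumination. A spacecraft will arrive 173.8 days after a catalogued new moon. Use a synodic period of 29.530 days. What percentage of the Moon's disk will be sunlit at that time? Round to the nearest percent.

173.8 d spans 5 complete synodic months (5 × 29.530 = 147.65 d) plus 26.15 d.
Phase angle: θ = 360°·(26.15 d)/(29.530 d) = 318.8°.
cos 318.8° = 0.752, so f = (1 − 0.752)/2 = 0.124, so 12%.

12%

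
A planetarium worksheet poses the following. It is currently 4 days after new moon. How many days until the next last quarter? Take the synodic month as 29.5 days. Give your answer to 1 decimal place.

Last quarter is 0.75 of the way through the cycle: age 0.75 × 29.5 = 22.125 d.
That is 22.125 − 4 = 18.125 days ahead.

18.1 days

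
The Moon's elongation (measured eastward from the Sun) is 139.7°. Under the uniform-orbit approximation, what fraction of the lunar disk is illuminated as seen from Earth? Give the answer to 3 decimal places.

0.881

cos 139.7° = (-0.763), so f = (1 − (-0.763))/2 = 0.881.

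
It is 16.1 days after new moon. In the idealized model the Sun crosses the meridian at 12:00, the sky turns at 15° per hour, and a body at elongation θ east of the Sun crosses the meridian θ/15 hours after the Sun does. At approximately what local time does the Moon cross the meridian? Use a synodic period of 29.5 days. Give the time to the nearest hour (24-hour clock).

01:00

The Moon has covered 16.1/29.5 of its cycle, so θ ≈ 360° × 16.1/29.5 = 196.5°.
Delay after the Sun = 196.5° / (15°/h) ≈ 13.10 h.
12:00 + 13.10 h ≈ 01:06 → 01:00 to the nearest hour.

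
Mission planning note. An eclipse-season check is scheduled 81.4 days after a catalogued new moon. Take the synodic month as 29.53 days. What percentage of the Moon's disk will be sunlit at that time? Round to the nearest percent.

81.4 d spans 2 complete synodic months (2 × 29.53 = 59.06 d) plus 22.34 d.
The Moon has covered 22.34/29.53 of its cycle, so θ ≈ 360° × 22.34/29.53 = 272.3°.
Illuminated fraction = (1 − cos 272.3°)/2 = (1 − 0.041)/2 ≈ 0.480, so 48%.

48%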